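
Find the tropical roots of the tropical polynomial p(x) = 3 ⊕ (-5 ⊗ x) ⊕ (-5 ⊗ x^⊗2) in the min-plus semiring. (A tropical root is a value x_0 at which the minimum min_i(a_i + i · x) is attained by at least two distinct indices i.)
Roots: {0, 8}

Each tropical root is a break point of the lower envelope of the lines y = a_i + i · x (there are 3 lines, with slopes 0, 1, ..., 2). Only the lines that attain the minimum somewhere contribute to roots; other lines are dominated. Here the surviving (envelope) indices are i = 2, i = 1, i = 0.
Intersections between consecutive envelope lines give the roots: for adjacent envelope indices i < j the intersection is x = (a_i − a_j) / (j − i). Reading off the sorted break points: {0, 8}.
Verification: at each break x_0, at least two indices attain the minimum of min_i(a_i + i · x_0).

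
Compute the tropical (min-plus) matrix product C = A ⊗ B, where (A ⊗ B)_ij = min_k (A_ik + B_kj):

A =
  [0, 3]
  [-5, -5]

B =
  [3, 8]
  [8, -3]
A ⊗ B =
  [3, 0]
  [-2, -8]

Apply the min-plus product entry-by-entry:
  C[0][0] = min over k of (A[0][0] + B[0][0] = 0 + 3 = 3, A[0][1] + B[1][0] = 3 + 8 = 11) = 3 (attained at k = 0)
  C[0][1] = min over k of (A[0][0] + B[0][1] = 0 + 8 = 8, A[0][1] + B[1][1] = 3 + -3 = 0) = 0 (attained at k = 1)
  C[1][0] = min over k of (A[1][0] + B[0][0] = -5 + 3 = -2, A[1][1] + B[1][0] = -5 + 8 = 3) = -2 (attained at k = 0)
  C[1][1] = min over k of (A[1][0] + B[0][1] = -5 + 8 = 3, A[1][1] + B[1][1] = -5 + -3 = -8) = -8 (attained at k = 1)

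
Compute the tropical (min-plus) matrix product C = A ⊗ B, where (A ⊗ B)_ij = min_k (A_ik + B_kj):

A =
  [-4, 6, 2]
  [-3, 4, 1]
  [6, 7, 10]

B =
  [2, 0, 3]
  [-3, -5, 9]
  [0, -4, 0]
A ⊗ B =
  [-2, -4, -1]
  [-1, -3, 0]
  [4, 2, 9]

Apply the min-plus product entry-by-entry:
  C[0][0] = min over k of (A[0][0] + B[0][0] = -4 + 2 = -2, A[0][1] + B[1][0] = 6 + -3 = 3, A[0][2] + B[2][0] = 2 + 0 = 2) = -2 (attained at k = 0)
  C[0][1] = min over k of (A[0][0] + B[0][1] = -4 + 0 = -4, A[0][1] + B[1][1] = 6 + -5 = 1, A[0][2] + B[2][1] = 2 + -4 = -2) = -4 (attained at k = 0)
  C[0][2] = min over k of (A[0][0] + B[0][2] = -4 + 3 = -1, A[0][1] + B[1][2] = 6 + 9 = 15, A[0][2] + B[2][2] = 2 + 0 = 2) = -1 (attained at k = 0)
  C[1][0] = min over k of (A[1][0] + B[0][0] = -3 + 2 = -1, A[1][1] + B[1][0] = 4 + -3 = 1, A[1][2] + B[2][0] = 1 + 0 = 1) = -1 (attained at k = 0)
  C[1][1] = min over k of (A[1][0] + B[0][1] = -3 + 0 = -3, A[1][1] + B[1][1] = 4 + -5 = -1, A[1][2] + B[2][1] = 1 + -4 = -3) = -3 (attained at k = 0)
  C[1][2] = min over k of (A[1][0] + B[0][2] = -3 + 3 = 0, A[1][1] + B[1][2] = 4 + 9 = 13, A[1][2] + B[2][2] = 1 + 0 = 1) = 0 (attained at k = 0)
  C[2][0] = min over k of (A[2][0] + B[0][0] = 6 + 2 = 8, A[2][1] + B[1][0] = 7 + -3 = 4, A[2][2] + B[2][0] = 10 + 0 = 10) = 4 (attained at k = 1)
  C[2][1] = min over k of (A[2][0] + B[0][1] = 6 + 0 = 6, A[2][1] + B[1][1] = 7 + -5 = 2, A[2][2] + B[2][1] = 10 + -4 = 6) = 2 (attained at k = 1)
  C[2][2] = min over k of (A[2][0] + B[0][2] = 6 + 3 = 9, A[2][1] + B[1][2] = 7 + 9 = 16, A[2][2] + B[2][2] = 10 + 0 = 10) = 9 (attained at k = 0)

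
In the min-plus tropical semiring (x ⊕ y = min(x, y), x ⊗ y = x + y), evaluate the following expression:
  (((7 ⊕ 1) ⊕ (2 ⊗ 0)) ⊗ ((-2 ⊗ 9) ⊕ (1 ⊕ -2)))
(((7 ⊕ 1) ⊕ (2 ⊗ 0)) ⊗ ((-2 ⊗ 9) ⊕ (1 ⊕ -2))) = -1

Expand innermost to outermost. Recall ⊕ takes the minimum of its arguments and ⊗ takes their sum. Working out the expression (((7 ⊕ 1) ⊕ (2 ⊗ 0)) ⊗ ((-2 ⊗ 9) ⊕ (1 ⊕ -2))) gives -1.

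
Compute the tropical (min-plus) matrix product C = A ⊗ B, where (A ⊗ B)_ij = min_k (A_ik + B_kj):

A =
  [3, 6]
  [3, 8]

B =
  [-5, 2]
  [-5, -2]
A ⊗ B =
  [-2, 4]
  [-2, 5]

Apply the min-plus product entry-by-entry:
  C[0][0] = min over k of (A[0][0] + B[0][0] = 3 + -5 = -2, A[0][1] + B[1][0] = 6 + -5 = 1) = -2 (attained at k = 0)
  C[0][1] = min over k of (A[0][0] + B[0][1] = 3 + 2 = 5, A[0][1] + B[1][1] = 6 + -2 = 4) = 4 (attained at k = 1)
  C[1][0] = min over k of (A[1][0] + B[0][0] = 3 + -5 = -2, A[1][1] + B[1][0] = 8 + -5 = 3) = -2 (attained at k = 0)
  C[1][1] = min over k of (A[1][0] + B[0][1] = 3 + 2 = 5, A[1][1] + B[1][1] = 8 + -2 = 6) = 5 (attained at k = 0)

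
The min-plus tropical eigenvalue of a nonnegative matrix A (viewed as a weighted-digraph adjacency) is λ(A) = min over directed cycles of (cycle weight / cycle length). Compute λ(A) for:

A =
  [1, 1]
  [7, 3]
λ(A) = 1

Enumerate directed cycles and compute their means (weight / length). Sample:
  cycle 0 → 0: weight = 1, length = 1, mean = 1/1 ≈ 1.000
  cycle 1 → 1: weight = 3, length = 1, mean = 3/1 ≈ 3.000
  cycle 0 → 1 → 0: weight = 8, length = 2, mean = 8/2 ≈ 4.000
  cycle 1 → 0 → 1: weight = 8, length = 2, mean = 8/2 ≈ 4.000
Minimum mean = 1.000, attained e.g. along the cycle 0 → 0 with weight 1 and length 1. So λ(A) = 1/1 = 1.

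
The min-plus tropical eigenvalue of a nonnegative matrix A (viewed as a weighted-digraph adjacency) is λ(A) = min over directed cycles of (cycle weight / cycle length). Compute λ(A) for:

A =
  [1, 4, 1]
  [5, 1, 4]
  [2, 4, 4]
λ(A) = 1

Enumerate directed cycles and compute their means (weight / length). Sample:
  cycle 0 → 0: weight = 1, length = 1, mean = 1/1 ≈ 1.000
  cycle 1 → 1: weight = 1, length = 1, mean = 1/1 ≈ 1.000
  cycle 2 → 2: weight = 4, length = 1, mean = 4/1 ≈ 4.000
  cycle 0 → 1 → 0: weight = 9, length = 2, mean = 9/2 ≈ 4.500
  cycle 0 → 2 → 0: weight = 3, length = 2, mean = 3/2 ≈ 1.500
  cycle 1 → 0 → 1: weight = 9, length = 2, mean = 9/2 ≈ 4.500
Minimum mean = 1.000, attained e.g. along the cycle 0 → 0 with weight 1 and length 1. So λ(A) = 1/1 = 1.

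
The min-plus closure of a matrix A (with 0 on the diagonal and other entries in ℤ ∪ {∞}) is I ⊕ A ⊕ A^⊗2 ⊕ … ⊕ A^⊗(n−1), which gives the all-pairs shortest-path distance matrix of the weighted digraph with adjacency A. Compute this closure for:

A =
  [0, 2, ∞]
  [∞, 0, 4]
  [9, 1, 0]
Closure =
  [0, 2, 6]
  [13, 0, 4]
  [9, 1, 0]

This is the Floyd-Warshall all-pairs shortest-path computation. For each intermediate vertex k = 0, 1, …, 2, update dist[i][j] ← min(dist[i][j], dist[i][k] + dist[k][j]). The final matrix gives, for each (i, j), the minimum total weight of any directed path from i to j (possibly empty when i = j).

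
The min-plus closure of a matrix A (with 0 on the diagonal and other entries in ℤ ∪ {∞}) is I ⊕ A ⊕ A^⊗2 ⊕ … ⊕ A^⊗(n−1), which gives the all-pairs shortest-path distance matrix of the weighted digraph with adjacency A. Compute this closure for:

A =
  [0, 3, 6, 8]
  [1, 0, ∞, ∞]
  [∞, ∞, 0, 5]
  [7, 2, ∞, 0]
Closure =
  [0, 3, 6, 8]
  [1, 0, 7, 9]
  [8, 7, 0, 5]
  [3, 2, 9, 0]

This is the Floyd-Warshall all-pairs shortest-path computation. For each intermediate vertex k = 0, 1, …, 3, update dist[i][j] ← min(dist[i][j], dist[i][k] + dist[k][j]). The final matrix gives, for each (i, j), the minimum total weight of any directed path from i to j (possibly empty when i = j).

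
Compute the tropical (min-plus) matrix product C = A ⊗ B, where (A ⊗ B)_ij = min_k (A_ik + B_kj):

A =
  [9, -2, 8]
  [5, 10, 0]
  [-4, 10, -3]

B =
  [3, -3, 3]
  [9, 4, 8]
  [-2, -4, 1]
A ⊗ B =
  [6, 2, 6]
  [-2, -4, 1]
  [-5, -7, -2]

Apply the min-plus product entry-by-entry:
  C[0][0] = min over k of (A[0][0] + B[0][0] = 9 + 3 = 12, A[0][1] + B[1][0] = -2 + 9 = 7, A[0][2] + B[2][0] = 8 + -2 = 6) = 6 (attained at k = 2)
  C[0][1] = min over k of (A[0][0] + B[0][1] = 9 + -3 = 6, A[0][1] + B[1][1] = -2 + 4 = 2, A[0][2] + B[2][1] = 8 + -4 = 4) = 2 (attained at k = 1)
  C[0][2] = min over k of (A[0][0] + B[0][2] = 9 + 3 = 12, A[0][1] + B[1][2] = -2 + 8 = 6, A[0][2] + B[2][2] = 8 + 1 = 9) = 6 (attained at k = 1)
  C[1][0] = min over k of (A[1][0] + B[0][0] = 5 + 3 = 8, A[1][1] + B[1][0] = 10 + 9 = 19, A[1][2] + B[2][0] = 0 + -2 = -2) = -2 (attained at k = 2)
  C[1][1] = min over k of (A[1][0] + B[0][1] = 5 + -3 = 2, A[1][1] + B[1][1] = 10 + 4 = 14, A[1][2] + B[2][1] = 0 + -4 = -4) = -4 (attained at k = 2)
  C[1][2] = min over k of (A[1][0] + B[0][2] = 5 + 3 = 8, A[1][1] + B[1][2] = 10 + 8 = 18, A[1][2] + B[2][2] = 0 + 1 = 1) = 1 (attained at k = 2)
  C[2][0] = min over k of (A[2][0] + B[0][0] = -4 + 3 = -1, A[2][1] + B[1][0] = 10 + 9 = 19, A[2][2] + B[2][0] = -3 + -2 = -5) = -5 (attained at k = 2)
  C[2][1] = min over k of (A[2][0] + B[0][1] = -4 + -3 = -7, A[2][1] + B[1][1] = 10 + 4 = 14, A[2][2] + B[2][1] = -3 + -4 = -7) = -7 (attained at k = 0)
  C[2][2] = min over k of (A[2][0] + B[0][2] = -4 + 3 = -1, A[2][1] + B[1][2] = 10 + 8 = 18, A[2][2] + B[2][2] = -3 + 1 = -2) = -2 (attained at k = 2)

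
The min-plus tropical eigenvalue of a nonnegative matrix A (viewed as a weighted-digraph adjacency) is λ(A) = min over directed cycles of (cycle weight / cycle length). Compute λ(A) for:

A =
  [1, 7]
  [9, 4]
λ(A) = 1

Enumerate directed cycles and compute their means (weight / length). Sample:
  cycle 0 → 0: weight = 1, length = 1, mean = 1/1 ≈ 1.000
  cycle 1 → 1: weight = 4, length = 1, mean = 4/1 ≈ 4.000
  cycle 0 → 1 → 0: weight = 16, length = 2, mean = 16/2 ≈ 8.000
  cycle 1 → 0 → 1: weight = 16, length = 2, mean = 16/2 ≈ 8.000
Minimum mean = 1.000, attained e.g. along the cycle 0 → 0 with weight 1 and length 1. So λ(A) = 1/1 = 1.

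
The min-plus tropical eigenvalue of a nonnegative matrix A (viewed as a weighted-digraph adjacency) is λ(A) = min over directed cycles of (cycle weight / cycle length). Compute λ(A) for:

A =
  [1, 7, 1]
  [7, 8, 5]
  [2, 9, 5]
λ(A) = 1

Enumerate directed cycles and compute their means (weight / length). Sample:
  cycle 0 → 0: weight = 1, length = 1, mean = 1/1 ≈ 1.000
  cycle 1 → 1: weight = 8, length = 1, mean = 8/1 ≈ 8.000
  cycle 2 → 2: weight = 5, length = 1, mean = 5/1 ≈ 5.000
  cycle 0 → 1 → 0: weight = 14, length = 2, mean = 14/2 ≈ 7.000
  cycle 0 → 2 → 0: weight = 3, length = 2, mean = 3/2 ≈ 1.500
  cycle 1 → 0 → 1: weight = 14, length = 2, mean = 14/2 ≈ 7.000
Minimum mean = 1.000, attained e.g. along the cycle 0 → 0 with weight 1 and length 1. So λ(A) = 1/1 = 1.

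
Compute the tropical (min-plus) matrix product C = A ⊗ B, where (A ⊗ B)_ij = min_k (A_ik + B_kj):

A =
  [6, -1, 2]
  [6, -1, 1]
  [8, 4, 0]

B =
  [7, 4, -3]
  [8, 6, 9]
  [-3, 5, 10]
A ⊗ B =
  [-1, 5, 3]
  [-2, 5, 3]
  [-3, 5, 5]

Apply the min-plus product entry-by-entry:
  C[0][0] = min over k of (A[0][0] + B[0][0] = 6 + 7 = 13, A[0][1] + B[1][0] = -1 + 8 = 7, A[0][2] + B[2][0] = 2 + -3 = -1) = -1 (attained at k = 2)
  C[0][1] = min over k of (A[0][0] + B[0][1] = 6 + 4 = 10, A[0][1] + B[1][1] = -1 + 6 = 5, A[0][2] + B[2][1] = 2 + 5 = 7) = 5 (attained at k = 1)
  C[0][2] = min over k of (A[0][0] + B[0][2] = 6 + -3 = 3, A[0][1] + B[1][2] = -1 + 9 = 8, A[0][2] + B[2][2] = 2 + 10 = 12) = 3 (attained at k = 0)
  C[1][0] = min over k of (A[1][0] + B[0][0] = 6 + 7 = 13, A[1][1] + B[1][0] = -1 + 8 = 7, A[1][2] + B[2][0] = 1 + -3 = -2) = -2 (attained at k = 2)
  C[1][1] = min over k of (A[1][0] + B[0][1] = 6 + 4 = 10, A[1][1] + B[1][1] = -1 + 6 = 5, A[1][2] + B[2][1] = 1 + 5 = 6) = 5 (attained at k = 1)
  C[1][2] = min over k of (A[1][0] + B[0][2] = 6 + -3 = 3, A[1][1] + B[1][2] = -1 + 9 = 8, A[1][2] + B[2][2] = 1 + 10 = 11) = 3 (attained at k = 0)
  C[2][0] = min over k of (A[2][0] + B[0][0] = 8 + 7 = 15, A[2][1] + B[1][0] = 4 + 8 = 12, A[2][2] + B[2][0] = 0 + -3 = -3) = -3 (attained at k = 2)
  C[2][1] = min over k of (A[2][0] + B[0][1] = 8 + 4 = 12, A[2][1] + B[1][1] = 4 + 6 = 10, A[2][2] + B[2][1] = 0 + 5 = 5) = 5 (attained at k = 2)
  C[2][2] = min over k of (A[2][0] + B[0][2] = 8 + -3 = 5, A[2][1] + B[1][2] = 4 + 9 = 13, A[2][2] + B[2][2] = 0 + 10 = 10) = 5 (attained at k = 0)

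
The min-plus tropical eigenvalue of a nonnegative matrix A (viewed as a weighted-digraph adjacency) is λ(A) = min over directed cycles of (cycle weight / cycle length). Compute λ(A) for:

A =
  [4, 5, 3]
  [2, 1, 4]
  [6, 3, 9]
λ(A) = 1

Enumerate directed cycles and compute their means (weight / length). Sample:
  cycle 0 → 0: weight = 4, length = 1, mean = 4/1 ≈ 4.000
  cycle 1 → 1: weight = 1, length = 1, mean = 1/1 ≈ 1.000
  cycle 2 → 2: weight = 9, length = 1, mean = 9/1 ≈ 9.000
  cycle 0 → 1 → 0: weight = 7, length = 2, mean = 7/2 ≈ 3.500
  cycle 0 → 2 → 0: weight = 9, length = 2, mean = 9/2 ≈ 4.500
  cycle 1 → 0 → 1: weight = 7, length = 2, mean = 7/2 ≈ 3.500
Minimum mean = 1.000, attained e.g. along the cycle 1 → 1 with weight 1 and length 1. So λ(A) = 1/1 = 1.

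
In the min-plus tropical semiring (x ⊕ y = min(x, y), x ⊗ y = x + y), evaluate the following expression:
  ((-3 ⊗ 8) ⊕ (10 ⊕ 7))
((-3 ⊗ 8) ⊕ (10 ⊕ 7)) = 5

Expand innermost to outermost. Recall ⊕ takes the minimum of its arguments and ⊗ takes their sum. Working out the expression ((-3 ⊗ 8) ⊕ (10 ⊕ 7)) gives 5.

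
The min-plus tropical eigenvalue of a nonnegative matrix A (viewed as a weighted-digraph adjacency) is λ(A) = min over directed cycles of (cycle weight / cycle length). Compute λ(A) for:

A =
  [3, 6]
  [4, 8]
λ(A) = 3

Enumerate directed cycles and compute their means (weight / length). Sample:
  cycle 0 → 0: weight = 3, length = 1, mean = 3/1 ≈ 3.000
  cycle 1 → 1: weight = 8, length = 1, mean = 8/1 ≈ 8.000
  cycle 0 → 1 → 0: weight = 10, length = 2, mean = 10/2 ≈ 5.000
  cycle 1 → 0 → 1: weight = 10, length = 2, mean = 10/2 ≈ 5.000
Minimum mean = 3.000, attained e.g. along the cycle 0 → 0 with weight 3 and length 1. So λ(A) = 3/1 = 3.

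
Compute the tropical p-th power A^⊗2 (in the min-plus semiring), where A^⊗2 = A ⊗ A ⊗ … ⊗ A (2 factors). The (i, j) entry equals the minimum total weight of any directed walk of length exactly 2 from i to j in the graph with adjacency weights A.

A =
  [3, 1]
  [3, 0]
A^⊗2 =
  [4, 1]
  [3, 0]

Each entry (A^⊗2)_ij equals the minimum over all length-2 walks i = v_0 → v_1 → … → v_2 = j of Σ_t A[v_t][v_{t+1}]. For example, for (i, j) = (0, 1) we minimise over 2 possible intermediate vertex sequences; the minimum is 1, attained along the walk 0 → 1 → 1.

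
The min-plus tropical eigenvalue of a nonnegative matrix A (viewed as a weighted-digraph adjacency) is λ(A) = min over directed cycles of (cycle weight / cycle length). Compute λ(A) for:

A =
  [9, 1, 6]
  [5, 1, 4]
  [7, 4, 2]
λ(A) = 1

Enumerate directed cycles and compute their means (weight / length). Sample:
  cycle 0 → 0: weight = 9, length = 1, mean = 9/1 ≈ 9.000
  cycle 1 → 1: weight = 1, length = 1, mean = 1/1 ≈ 1.000
  cycle 2 → 2: weight = 2, length = 1, mean = 2/1 ≈ 2.000
  cycle 0 → 1 → 0: weight = 6, length = 2, mean = 6/2 ≈ 3.000
  cycle 0 → 2 → 0: weight = 13, length = 2, mean = 13/2 ≈ 6.500
  cycle 1 → 0 → 1: weight = 6, length = 2, mean = 6/2 ≈ 3.000
Minimum mean = 1.000, attained e.g. along the cycle 1 → 1 with weight 1 and length 1. So λ(A) = 1/1 = 1.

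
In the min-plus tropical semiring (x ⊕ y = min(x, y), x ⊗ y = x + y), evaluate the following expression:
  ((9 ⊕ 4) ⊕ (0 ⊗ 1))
((9 ⊕ 4) ⊕ (0 ⊗ 1)) = 1

Expand innermost to outermost. Recall ⊕ takes the minimum of its arguments and ⊗ takes their sum. Working out the expression ((9 ⊕ 4) ⊕ (0 ⊗ 1)) gives 1.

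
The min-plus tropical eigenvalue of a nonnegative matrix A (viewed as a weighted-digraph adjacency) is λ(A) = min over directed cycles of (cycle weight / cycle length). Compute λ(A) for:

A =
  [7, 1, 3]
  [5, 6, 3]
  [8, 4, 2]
λ(A) = 2

Enumerate directed cycles and compute their means (weight / length). Sample:
  cycle 0 → 0: weight = 7, length = 1, mean = 7/1 ≈ 7.000
  cycle 1 → 1: weight = 6, length = 1, mean = 6/1 ≈ 6.000
  cycle 2 → 2: weight = 2, length = 1, mean = 2/1 ≈ 2.000
  cycle 0 → 1 → 0: weight = 6, length = 2, mean = 6/2 ≈ 3.000
  cycle 0 → 2 → 0: weight = 11, length = 2, mean = 11/2 ≈ 5.500
  cycle 1 → 0 → 1: weight = 6, length = 2, mean = 6/2 ≈ 3.000
Minimum mean = 2.000, attained e.g. along the cycle 2 → 2 with weight 2 and length 1. So λ(A) = 2/1 = 2.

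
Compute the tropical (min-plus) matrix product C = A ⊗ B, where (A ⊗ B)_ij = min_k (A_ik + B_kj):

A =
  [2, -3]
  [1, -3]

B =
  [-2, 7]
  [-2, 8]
A ⊗ B =
  [-5, 5]
  [-5, 5]

Apply the min-plus product entry-by-entry:
  C[0][0] = min over k of (A[0][0] + B[0][0] = 2 + -2 = 0, A[0][1] + B[1][0] = -3 + -2 = -5) = -5 (attained at k = 1)
  C[0][1] = min over k of (A[0][0] + B[0][1] = 2 + 7 = 9, A[0][1] + B[1][1] = -3 + 8 = 5) = 5 (attained at k = 1)
  C[1][0] = min over k of (A[1][0] + B[0][0] = 1 + -2 = -1, A[1][1] + B[1][0] = -3 + -2 = -5) = -5 (attained at k = 1)
  C[1][1] = min over k of (A[1][0] + B[0][1] = 1 + 7 = 8, A[1][1] + B[1][1] = -3 + 8 = 5) = 5 (attained at k = 1)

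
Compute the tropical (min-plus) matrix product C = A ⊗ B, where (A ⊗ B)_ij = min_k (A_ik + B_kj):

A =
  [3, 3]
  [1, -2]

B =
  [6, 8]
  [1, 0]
A ⊗ B =
  [4, 3]
  [-1, -2]

Apply the min-plus product entry-by-entry:
  C[0][0] = min over k of (A[0][0] + B[0][0] = 3 + 6 = 9, A[0][1] + B[1][0] = 3 + 1 = 4) = 4 (attained at k = 1)
  C[0][1] = min over k of (A[0][0] + B[0][1] = 3 + 8 = 11, A[0][1] + B[1][1] = 3 + 0 = 3) = 3 (attained at k = 1)
  C[1][0] = min over k of (A[1][0] + B[0][0] = 1 + 6 = 7, A[1][1] + B[1][0] = -2 + 1 = -1) = -1 (attained at k = 1)
  C[1][1] = min over k of (A[1][0] + B[0][1] = 1 + 8 = 9, A[1][1] + B[1][1] = -2 + 0 = -2) = -2 (attained at k = 1)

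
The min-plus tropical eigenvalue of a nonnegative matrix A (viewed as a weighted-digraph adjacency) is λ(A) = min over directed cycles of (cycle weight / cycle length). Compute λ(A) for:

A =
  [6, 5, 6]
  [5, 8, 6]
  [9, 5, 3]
λ(A) = 3

Enumerate directed cycles and compute their means (weight / length). Sample:
  cycle 0 → 0: weight = 6, length = 1, mean = 6/1 ≈ 6.000
  cycle 1 → 1: weight = 8, length = 1, mean = 8/1 ≈ 8.000
  cycle 2 → 2: weight = 3, length = 1, mean = 3/1 ≈ 3.000
  cycle 0 → 1 → 0: weight = 10, length = 2, mean = 10/2 ≈ 5.000
  cycle 0 → 2 → 0: weight = 15, length = 2, mean = 15/2 ≈ 7.500
  cycle 1 → 0 → 1: weight = 10, length = 2, mean = 10/2 ≈ 5.000
Minimum mean = 3.000, attained e.g. along the cycle 2 → 2 with weight 3 and length 1. So λ(A) = 3/1 = 3.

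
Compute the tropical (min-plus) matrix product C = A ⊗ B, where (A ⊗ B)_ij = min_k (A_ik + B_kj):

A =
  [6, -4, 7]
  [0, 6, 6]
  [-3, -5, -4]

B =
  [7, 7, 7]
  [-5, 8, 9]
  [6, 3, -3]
A ⊗ B =
  [-9, 4, 4]
  [1, 7, 3]
  [-10, -1, -7]

Apply the min-plus product entry-by-entry:
  C[0][0] = min over k of (A[0][0] + B[0][0] = 6 + 7 = 13, A[0][1] + B[1][0] = -4 + -5 = -9, A[0][2] + B[2][0] = 7 + 6 = 13) = -9 (attained at k = 1)
  C[0][1] = min over k of (A[0][0] + B[0][1] = 6 + 7 = 13, A[0][1] + B[1][1] = -4 + 8 = 4, A[0][2] + B[2][1] = 7 + 3 = 10) = 4 (attained at k = 1)
  C[0][2] = min over k of (A[0][0] + B[0][2] = 6 + 7 = 13, A[0][1] + B[1][2] = -4 + 9 = 5, A[0][2] + B[2][2] = 7 + -3 = 4) = 4 (attained at k = 2)
  C[1][0] = min over k of (A[1][0] + B[0][0] = 0 + 7 = 7, A[1][1] + B[1][0] = 6 + -5 = 1, A[1][2] + B[2][0] = 6 + 6 = 12) = 1 (attained at k = 1)
  C[1][1] = min over k of (A[1][0] + B[0][1] = 0 + 7 = 7, A[1][1] + B[1][1] = 6 + 8 = 14, A[1][2] + B[2][1] = 6 + 3 = 9) = 7 (attained at k = 0)
  C[1][2] = min over k of (A[1][0] + B[0][2] = 0 + 7 = 7, A[1][1] + B[1][2] = 6 + 9 = 15, A[1][2] + B[2][2] = 6 + -3 = 3) = 3 (attained at k = 2)
  C[2][0] = min over k of (A[2][0] + B[0][0] = -3 + 7 = 4, A[2][1] + B[1][0] = -5 + -5 = -10, A[2][2] + B[2][0] = -4 + 6 = 2) = -10 (attained at k = 1)
  C[2][1] = min over k of (A[2][0] + B[0][1] = -3 + 7 = 4, A[2][1] + B[1][1] = -5 + 8 = 3, A[2][2] + B[2][1] = -4 + 3 = -1) = -1 (attained at k = 2)
  C[2][2] = min over k of (A[2][0] + B[0][2] = -3 + 7 = 4, A[2][1] + B[1][2] = -5 + 9 = 4, A[2][2] + B[2][2] = -4 + -3 = -7) = -7 (attained at k = 2)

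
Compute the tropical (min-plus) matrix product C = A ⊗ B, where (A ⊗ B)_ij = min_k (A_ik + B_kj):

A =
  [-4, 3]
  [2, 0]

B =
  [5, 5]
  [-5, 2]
A ⊗ B =
  [-2, 1]
  [-5, 2]

Apply the min-plus product entry-by-entry:
  C[0][0] = min over k of (A[0][0] + B[0][0] = -4 + 5 = 1, A[0][1] + B[1][0] = 3 + -5 = -2) = -2 (attained at k = 1)
  C[0][1] = min over k of (A[0][0] + B[0][1] = -4 + 5 = 1, A[0][1] + B[1][1] = 3 + 2 = 5) = 1 (attained at k = 0)
  C[1][0] = min over k of (A[1][0] + B[0][0] = 2 + 5 = 7, A[1][1] + B[1][0] = 0 + -5 = -5) = -5 (attained at k = 1)
  C[1][1] = min over k of (A[1][0] + B[0][1] = 2 + 5 = 7, A[1][1] + B[1][1] = 0 + 2 = 2) = 2 (attained at k = 1)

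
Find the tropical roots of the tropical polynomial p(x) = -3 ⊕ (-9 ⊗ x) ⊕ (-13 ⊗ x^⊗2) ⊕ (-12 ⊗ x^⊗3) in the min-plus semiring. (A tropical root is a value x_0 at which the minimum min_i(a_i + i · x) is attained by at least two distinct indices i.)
Roots: {-1, 4, 6}

Each tropical root is a break point of the lower envelope of the lines y = a_i + i · x (there are 4 lines, with slopes 0, 1, ..., 3). Only the lines that attain the minimum somewhere contribute to roots; other lines are dominated. Here the surviving (envelope) indices are i = 3, i = 2, i = 1, i = 0.
Intersections between consecutive envelope lines give the roots: for adjacent envelope indices i < j the intersection is x = (a_i − a_j) / (j − i). Reading off the sorted break points: {-1, 4, 6}.
Verification: at each break x_0, at least two indices attain the minimum of min_i(a_i + i · x_0).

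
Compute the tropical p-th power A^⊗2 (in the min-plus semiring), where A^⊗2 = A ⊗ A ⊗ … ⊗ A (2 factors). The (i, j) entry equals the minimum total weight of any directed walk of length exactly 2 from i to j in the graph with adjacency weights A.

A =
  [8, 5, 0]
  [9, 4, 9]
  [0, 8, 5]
A^⊗2 =
  [0, 8, 5]
  [9, 8, 9]
  [5, 5, 0]

Each entry (A^⊗2)_ij equals the minimum over all length-2 walks i = v_0 → v_1 → … → v_2 = j of Σ_t A[v_t][v_{t+1}]. For example, for (i, j) = (0, 2) we minimise over 3 possible intermediate vertex sequences; the minimum is 5, attained along the walk 0 → 2 → 2.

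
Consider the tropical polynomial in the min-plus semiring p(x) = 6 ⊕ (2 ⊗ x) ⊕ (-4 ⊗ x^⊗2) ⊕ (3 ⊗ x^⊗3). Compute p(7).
p(7) = 6

A tropical monomial a ⊗ x^⊗i evaluates to a + i · x. Evaluating each term at x = 7:
  Term 0 contributes 6 + 0 · 7 = 6
  Term 1 contributes 2 + 1 · 7 = 9
  Term 2 contributes -4 + 2 · 7 = 10
  Term 3 contributes 3 + 3 · 7 = 24
p(7) = ⊕ of these = min[6, 9, 10, 24] = 6.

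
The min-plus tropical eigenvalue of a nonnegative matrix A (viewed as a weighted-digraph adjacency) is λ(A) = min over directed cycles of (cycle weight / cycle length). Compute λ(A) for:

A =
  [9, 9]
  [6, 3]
λ(A) = 3

Enumerate directed cycles and compute their means (weight / length). Sample:
  cycle 0 → 0: weight = 9, length = 1, mean = 9/1 ≈ 9.000
  cycle 1 → 1: weight = 3, length = 1, mean = 3/1 ≈ 3.000
  cycle 0 → 1 → 0: weight = 15, length = 2, mean = 15/2 ≈ 7.500
  cycle 1 → 0 → 1: weight = 15, length = 2, mean = 15/2 ≈ 7.500
Minimum mean = 3.000, attained e.g. along the cycle 1 → 1 with weight 3 and length 1. So λ(A) = 3/1 = 3.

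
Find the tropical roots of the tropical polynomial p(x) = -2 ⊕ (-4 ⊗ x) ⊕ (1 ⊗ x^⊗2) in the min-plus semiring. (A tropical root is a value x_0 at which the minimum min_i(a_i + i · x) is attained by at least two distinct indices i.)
Roots: {-5, 2}

Each tropical root is a break point of the lower envelope of the lines y = a_i + i · x (there are 3 lines, with slopes 0, 1, ..., 2). Only the lines that attain the minimum somewhere contribute to roots; other lines are dominated. Here the surviving (envelope) indices are i = 2, i = 1, i = 0.
Intersections between consecutive envelope lines give the roots: for adjacent envelope indices i < j the intersection is x = (a_i − a_j) / (j − i). Reading off the sorted break points: {-5, 2}.
Verification: at each break x_0, at least two indices attain the minimum of min_i(a_i + i · x_0).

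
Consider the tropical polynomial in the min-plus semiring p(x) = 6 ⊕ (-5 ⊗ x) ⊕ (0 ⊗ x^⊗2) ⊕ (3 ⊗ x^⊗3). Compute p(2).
p(2) = -3

A tropical monomial a ⊗ x^⊗i evaluates to a + i · x. Evaluating each term at x = 2:
  Term 0 contributes 6 + 0 · 2 = 6
  Term 1 contributes -5 + 1 · 2 = -3
  Term 2 contributes 0 + 2 · 2 = 4
  Term 3 contributes 3 + 3 · 2 = 9
p(2) = ⊕ of these = min[6, -3, 4, 9] = -3.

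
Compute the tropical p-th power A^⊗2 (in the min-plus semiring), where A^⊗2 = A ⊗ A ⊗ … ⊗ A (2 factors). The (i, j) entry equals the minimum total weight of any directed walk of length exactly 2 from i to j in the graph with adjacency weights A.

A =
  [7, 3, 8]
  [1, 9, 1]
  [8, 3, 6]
A^⊗2 =
  [4, 10, 4]
  [8, 4, 7]
  [4, 9, 4]

Each entry (A^⊗2)_ij equals the minimum over all length-2 walks i = v_0 → v_1 → … → v_2 = j of Σ_t A[v_t][v_{t+1}]. For example, for (i, j) = (0, 2) we minimise over 3 possible intermediate vertex sequences; the minimum is 4, attained along the walk 0 → 1 → 2.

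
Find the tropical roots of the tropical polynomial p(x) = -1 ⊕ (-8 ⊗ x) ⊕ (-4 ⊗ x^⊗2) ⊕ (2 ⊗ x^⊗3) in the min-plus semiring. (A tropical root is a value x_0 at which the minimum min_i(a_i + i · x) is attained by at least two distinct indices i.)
Roots: {-6, -4, 7}

Each tropical root is a break point of the lower envelope of the lines y = a_i + i · x (there are 4 lines, with slopes 0, 1, ..., 3). Only the lines that attain the minimum somewhere contribute to roots; other lines are dominated. Here the surviving (envelope) indices are i = 3, i = 2, i = 1, i = 0.
Intersections between consecutive envelope lines give the roots: for adjacent envelope indices i < j the intersection is x = (a_i − a_j) / (j − i). Reading off the sorted break points: {-6, -4, 7}.
Verification: at each break x_0, at least two indices attain the minimum of min_i(a_i + i · x_0).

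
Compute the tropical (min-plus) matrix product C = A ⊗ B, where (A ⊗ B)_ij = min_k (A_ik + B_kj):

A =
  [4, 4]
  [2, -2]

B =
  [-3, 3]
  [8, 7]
A ⊗ B =
  [1, 7]
  [-1, 5]

Apply the min-plus product entry-by-entry:
  C[0][0] = min over k of (A[0][0] + B[0][0] = 4 + -3 = 1, A[0][1] + B[1][0] = 4 + 8 = 12) = 1 (attained at k = 0)
  C[0][1] = min over k of (A[0][0] + B[0][1] = 4 + 3 = 7, A[0][1] + B[1][1] = 4 + 7 = 11) = 7 (attained at k = 0)
  C[1][0] = min over k of (A[1][0] + B[0][0] = 2 + -3 = -1, A[1][1] + B[1][0] = -2 + 8 = 6) = -1 (attained at k = 0)
  C[1][1] = min over k of (A[1][0] + B[0][1] = 2 + 3 = 5, A[1][1] + B[1][1] = -2 + 7 = 5) = 5 (attained at k = 0)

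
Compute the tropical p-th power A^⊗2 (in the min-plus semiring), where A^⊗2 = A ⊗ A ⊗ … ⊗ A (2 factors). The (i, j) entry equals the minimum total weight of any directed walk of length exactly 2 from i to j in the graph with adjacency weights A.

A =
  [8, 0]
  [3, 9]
A^⊗2 =
  [3, 8]
  [11, 3]

Each entry (A^⊗2)_ij equals the minimum over all length-2 walks i = v_0 → v_1 → … → v_2 = j of Σ_t A[v_t][v_{t+1}]. For example, for (i, j) = (0, 1) we minimise over 2 possible intermediate vertex sequences; the minimum is 8, attained along the walk 0 → 0 → 1.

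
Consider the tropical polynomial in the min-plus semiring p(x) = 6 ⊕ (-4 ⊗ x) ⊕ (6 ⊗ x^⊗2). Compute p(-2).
p(-2) = -6

A tropical monomial a ⊗ x^⊗i evaluates to a + i · x. Evaluating each term at x = -2:
  Term 0 contributes 6 + 0 · -2 = 6
  Term 1 contributes -4 + 1 · -2 = -6
  Term 2 contributes 6 + 2 · -2 = 2
p(-2) = ⊕ of these = min[6, -6, 2] = -6.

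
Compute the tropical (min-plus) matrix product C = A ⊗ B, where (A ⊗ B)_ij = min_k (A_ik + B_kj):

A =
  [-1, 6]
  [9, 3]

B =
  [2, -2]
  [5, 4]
A ⊗ B =
  [1, -3]
  [8, 7]

Apply the min-plus product entry-by-entry:
  C[0][0] = min over k of (A[0][0] + B[0][0] = -1 + 2 = 1, A[0][1] + B[1][0] = 6 + 5 = 11) = 1 (attained at k = 0)
  C[0][1] = min over k of (A[0][0] + B[0][1] = -1 + -2 = -3, A[0][1] + B[1][1] = 6 + 4 = 10) = -3 (attained at k = 0)
  C[1][0] = min over k of (A[1][0] + B[0][0] = 9 + 2 = 11, A[1][1] + B[1][0] = 3 + 5 = 8) = 8 (attained at k = 1)
  C[1][1] = min over k of (A[1][0] + B[0][1] = 9 + -2 = 7, A[1][1] + B[1][1] = 3 + 4 = 7) = 7 (attained at k = 0)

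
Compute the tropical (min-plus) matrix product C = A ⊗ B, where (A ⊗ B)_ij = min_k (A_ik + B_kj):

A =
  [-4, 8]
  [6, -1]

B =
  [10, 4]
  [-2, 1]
A ⊗ B =
  [6, 0]
  [-3, 0]

Apply the min-plus product entry-by-entry:
  C[0][0] = min over k of (A[0][0] + B[0][0] = -4 + 10 = 6, A[0][1] + B[1][0] = 8 + -2 = 6) = 6 (attained at k = 0)
  C[0][1] = min over k of (A[0][0] + B[0][1] = -4 + 4 = 0, A[0][1] + B[1][1] = 8 + 1 = 9) = 0 (attained at k = 0)
  C[1][0] = min over k of (A[1][0] + B[0][0] = 6 + 10 = 16, A[1][1] + B[1][0] = -1 + -2 = -3) = -3 (attained at k = 1)
  C[1][1] = min over k of (A[1][0] + B[0][1] = 6 + 4 = 10, A[1][1] + B[1][1] = -1 + 1 = 0) = 0 (attained at k = 1)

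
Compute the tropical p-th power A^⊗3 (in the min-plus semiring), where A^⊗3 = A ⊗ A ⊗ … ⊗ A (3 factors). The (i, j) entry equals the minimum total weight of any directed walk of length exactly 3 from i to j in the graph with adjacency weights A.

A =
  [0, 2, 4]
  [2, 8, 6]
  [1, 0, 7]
A^⊗3 =
  [0, 2, 4]
  [2, 4, 6]
  [1, 3, 5]

Each entry (A^⊗3)_ij equals the minimum over all length-3 walks i = v_0 → v_1 → … → v_3 = j of Σ_t A[v_t][v_{t+1}]. For example, for (i, j) = (0, 2) we minimise over 9 possible intermediate vertex sequences; the minimum is 4, attained along the walk 0 → 0 → 0 → 2.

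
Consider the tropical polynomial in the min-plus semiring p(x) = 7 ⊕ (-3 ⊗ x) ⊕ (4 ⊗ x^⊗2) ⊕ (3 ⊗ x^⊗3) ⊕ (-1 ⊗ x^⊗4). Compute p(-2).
p(-2) = -9

A tropical monomial a ⊗ x^⊗i evaluates to a + i · x. Evaluating each term at x = -2:
  Term 0 contributes 7 + 0 · -2 = 7
  Term 1 contributes -3 + 1 · -2 = -5
  Term 2 contributes 4 + 2 · -2 = 0
  Term 3 contributes 3 + 3 · -2 = -3
  Term 4 contributes -1 + 4 · -2 = -9
p(-2) = ⊕ of these = min[7, -5, 0, -3, -9] = -9.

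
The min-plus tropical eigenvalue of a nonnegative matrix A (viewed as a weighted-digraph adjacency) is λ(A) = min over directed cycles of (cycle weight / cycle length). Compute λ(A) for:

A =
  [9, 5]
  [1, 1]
λ(A) = 1

Enumerate directed cycles and compute their means (weight / length). Sample:
  cycle 0 → 0: weight = 9, length = 1, mean = 9/1 ≈ 9.000
  cycle 1 → 1: weight = 1, length = 1, mean = 1/1 ≈ 1.000
  cycle 0 → 1 → 0: weight = 6, length = 2, mean = 6/2 ≈ 3.000
  cycle 1 → 0 → 1: weight = 6, length = 2, mean = 6/2 ≈ 3.000
Minimum mean = 1.000, attained e.g. along the cycle 1 → 1 with weight 1 and length 1. So λ(A) = 1/1 = 1.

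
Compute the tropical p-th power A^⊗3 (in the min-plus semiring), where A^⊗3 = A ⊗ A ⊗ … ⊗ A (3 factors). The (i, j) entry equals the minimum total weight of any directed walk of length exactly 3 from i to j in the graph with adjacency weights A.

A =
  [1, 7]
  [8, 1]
A^⊗3 =
  [3, 9]
  [10, 3]

Each entry (A^⊗3)_ij equals the minimum over all length-3 walks i = v_0 → v_1 → … → v_3 = j of Σ_t A[v_t][v_{t+1}]. For example, for (i, j) = (0, 1) we minimise over 4 possible intermediate vertex sequences; the minimum is 9, attained along the walk 0 → 0 → 0 → 1.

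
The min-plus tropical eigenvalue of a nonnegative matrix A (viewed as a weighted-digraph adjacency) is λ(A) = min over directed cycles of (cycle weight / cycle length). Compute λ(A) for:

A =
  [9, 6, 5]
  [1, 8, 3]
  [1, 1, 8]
λ(A) = 2

Enumerate directed cycles and compute their means (weight / length). Sample:
  cycle 0 → 0: weight = 9, length = 1, mean = 9/1 ≈ 9.000
  cycle 1 → 1: weight = 8, length = 1, mean = 8/1 ≈ 8.000
  cycle 2 → 2: weight = 8, length = 1, mean = 8/1 ≈ 8.000
  cycle 0 → 1 → 0: weight = 7, length = 2, mean = 7/2 ≈ 3.500
  cycle 0 → 2 → 0: weight = 6, length = 2, mean = 6/2 ≈ 3.000
  cycle 1 → 0 → 1: weight = 7, length = 2, mean = 7/2 ≈ 3.500
Minimum mean = 2.000, attained e.g. along the cycle 1 → 2 → 1 with weight 4 and length 2. So λ(A) = 4/2 = 2.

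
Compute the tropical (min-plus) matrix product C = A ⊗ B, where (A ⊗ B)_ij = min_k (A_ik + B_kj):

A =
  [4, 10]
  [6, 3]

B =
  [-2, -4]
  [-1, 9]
A ⊗ B =
  [2, 0]
  [2, 2]

Apply the min-plus product entry-by-entry:
  C[0][0] = min over k of (A[0][0] + B[0][0] = 4 + -2 = 2, A[0][1] + B[1][0] = 10 + -1 = 9) = 2 (attained at k = 0)
  C[0][1] = min over k of (A[0][0] + B[0][1] = 4 + -4 = 0, A[0][1] + B[1][1] = 10 + 9 = 19) = 0 (attained at k = 0)
  C[1][0] = min over k of (A[1][0] + B[0][0] = 6 + -2 = 4, A[1][1] + B[1][0] = 3 + -1 = 2) = 2 (attained at k = 1)
  C[1][1] = min over k of (A[1][0] + B[0][1] = 6 + -4 = 2, A[1][1] + B[1][1] = 3 + 9 = 12) = 2 (attained at k = 0)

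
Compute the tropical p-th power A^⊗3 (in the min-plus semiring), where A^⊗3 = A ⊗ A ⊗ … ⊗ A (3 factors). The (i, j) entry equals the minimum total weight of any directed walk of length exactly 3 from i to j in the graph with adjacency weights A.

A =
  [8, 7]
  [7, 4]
A^⊗3 =
  [18, 15]
  [15, 12]

Each entry (A^⊗3)_ij equals the minimum over all length-3 walks i = v_0 → v_1 → … → v_3 = j of Σ_t A[v_t][v_{t+1}]. For example, for (i, j) = (0, 1) we minimise over 4 possible intermediate vertex sequences; the minimum is 15, attained along the walk 0 → 1 → 1 → 1.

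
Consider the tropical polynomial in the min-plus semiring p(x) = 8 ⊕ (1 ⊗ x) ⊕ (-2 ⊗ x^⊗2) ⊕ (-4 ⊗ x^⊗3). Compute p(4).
p(4) = 5

A tropical monomial a ⊗ x^⊗i evaluates to a + i · x. Evaluating each term at x = 4:
  Term 0 contributes 8 + 0 · 4 = 8
  Term 1 contributes 1 + 1 · 4 = 5
  Term 2 contributes -2 + 2 · 4 = 6
  Term 3 contributes -4 + 3 · 4 = 8
p(4) = ⊕ of these = min[8, 5, 6, 8] = 5.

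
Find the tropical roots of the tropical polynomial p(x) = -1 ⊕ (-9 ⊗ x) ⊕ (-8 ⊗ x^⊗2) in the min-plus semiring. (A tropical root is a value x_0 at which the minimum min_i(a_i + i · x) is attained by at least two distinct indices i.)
Roots: {-1, 8}

Each tropical root is a break point of the lower envelope of the lines y = a_i + i · x (there are 3 lines, with slopes 0, 1, ..., 2). Only the lines that attain the minimum somewhere contribute to roots; other lines are dominated. Here the surviving (envelope) indices are i = 2, i = 1, i = 0.
Intersections between consecutive envelope lines give the roots: for adjacent envelope indices i < j the intersection is x = (a_i − a_j) / (j − i). Reading off the sorted break points: {-1, 8}.
Verification: at each break x_0, at least two indices attain the minimum of min_i(a_i + i · x_0).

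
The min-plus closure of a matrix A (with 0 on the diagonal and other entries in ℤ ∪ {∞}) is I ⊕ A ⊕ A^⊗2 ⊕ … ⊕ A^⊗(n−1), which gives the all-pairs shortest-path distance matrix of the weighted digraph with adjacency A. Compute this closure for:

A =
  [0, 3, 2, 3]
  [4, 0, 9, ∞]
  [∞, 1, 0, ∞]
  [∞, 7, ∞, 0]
Closure =
  [0, 3, 2, 3]
  [4, 0, 6, 7]
  [5, 1, 0, 8]
  [11, 7, 13, 0]

This is the Floyd-Warshall all-pairs shortest-path computation. For each intermediate vertex k = 0, 1, …, 3, update dist[i][j] ← min(dist[i][j], dist[i][k] + dist[k][j]). The final matrix gives, for each (i, j), the minimum total weight of any directed path from i to j (possibly empty when i = j).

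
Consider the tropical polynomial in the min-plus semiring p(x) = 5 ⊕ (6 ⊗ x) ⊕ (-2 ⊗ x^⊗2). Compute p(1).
p(1) = 0

A tropical monomial a ⊗ x^⊗i evaluates to a + i · x. Evaluating each term at x = 1:
  Term 0 contributes 5 + 0 · 1 = 5
  Term 1 contributes 6 + 1 · 1 = 7
  Term 2 contributes -2 + 2 · 1 = 0
p(1) = ⊕ of these = min[5, 7, 0] = 0.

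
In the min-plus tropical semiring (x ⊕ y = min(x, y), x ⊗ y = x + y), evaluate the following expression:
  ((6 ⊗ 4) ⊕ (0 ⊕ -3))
((6 ⊗ 4) ⊕ (0 ⊕ -3)) = -3

Expand innermost to outermost. Recall ⊕ takes the minimum of its arguments and ⊗ takes their sum. Working out the expression ((6 ⊗ 4) ⊕ (0 ⊕ -3)) gives -3.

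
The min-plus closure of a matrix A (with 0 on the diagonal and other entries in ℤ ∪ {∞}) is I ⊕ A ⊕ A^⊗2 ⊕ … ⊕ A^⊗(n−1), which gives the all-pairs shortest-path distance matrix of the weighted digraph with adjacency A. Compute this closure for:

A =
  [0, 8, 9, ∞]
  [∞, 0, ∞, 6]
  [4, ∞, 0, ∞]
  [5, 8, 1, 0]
Closure =
  [0, 8, 9, 14]
  [11, 0, 7, 6]
  [4, 12, 0, 18]
  [5, 8, 1, 0]

This is the Floyd-Warshall all-pairs shortest-path computation. For each intermediate vertex k = 0, 1, …, 3, update dist[i][j] ← min(dist[i][j], dist[i][k] + dist[k][j]). The final matrix gives, for each (i, j), the minimum total weight of any directed path from i to j (possibly empty when i = j).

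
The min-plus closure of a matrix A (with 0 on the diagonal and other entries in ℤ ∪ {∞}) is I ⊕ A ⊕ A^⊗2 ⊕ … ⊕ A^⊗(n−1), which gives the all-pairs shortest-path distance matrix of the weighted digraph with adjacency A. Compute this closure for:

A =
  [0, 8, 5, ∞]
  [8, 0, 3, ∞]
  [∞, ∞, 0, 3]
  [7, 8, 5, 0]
Closure =
  [0, 8, 5, 8]
  [8, 0, 3, 6]
  [10, 11, 0, 3]
  [7, 8, 5, 0]

This is the Floyd-Warshall all-pairs shortest-path computation. For each intermediate vertex k = 0, 1, …, 3, update dist[i][j] ← min(dist[i][j], dist[i][k] + dist[k][j]). The final matrix gives, for each (i, j), the minimum total weight of any directed path from i to j (possibly empty when i = j).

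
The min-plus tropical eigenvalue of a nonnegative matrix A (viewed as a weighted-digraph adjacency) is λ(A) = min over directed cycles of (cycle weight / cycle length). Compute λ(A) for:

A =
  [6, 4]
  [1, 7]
λ(A) = 5/2

Enumerate directed cycles and compute their means (weight / length). Sample:
  cycle 0 → 0: weight = 6, length = 1, mean = 6/1 ≈ 6.000
  cycle 1 → 1: weight = 7, length = 1, mean = 7/1 ≈ 7.000
  cycle 0 → 1 → 0: weight = 5, length = 2, mean = 5/2 ≈ 2.500
  cycle 1 → 0 → 1: weight = 5, length = 2, mean = 5/2 ≈ 2.500
Minimum mean = 2.500, attained e.g. along the cycle 0 → 1 → 0 with weight 5 and length 2. So λ(A) = 5/2 = 5/2.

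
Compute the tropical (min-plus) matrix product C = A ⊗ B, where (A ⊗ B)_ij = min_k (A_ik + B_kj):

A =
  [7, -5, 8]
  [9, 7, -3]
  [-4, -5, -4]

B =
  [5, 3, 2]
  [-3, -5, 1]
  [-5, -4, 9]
A ⊗ B =
  [-8, -10, -4]
  [-8, -7, 6]
  [-9, -10, -4]

Apply the min-plus product entry-by-entry:
  C[0][0] = min over k of (A[0][0] + B[0][0] = 7 + 5 = 12, A[0][1] + B[1][0] = -5 + -3 = -8, A[0][2] + B[2][0] = 8 + -5 = 3) = -8 (attained at k = 1)
  C[0][1] = min over k of (A[0][0] + B[0][1] = 7 + 3 = 10, A[0][1] + B[1][1] = -5 + -5 = -10, A[0][2] + B[2][1] = 8 + -4 = 4) = -10 (attained at k = 1)
  C[0][2] = min over k of (A[0][0] + B[0][2] = 7 + 2 = 9, A[0][1] + B[1][2] = -5 + 1 = -4, A[0][2] + B[2][2] = 8 + 9 = 17) = -4 (attained at k = 1)
  C[1][0] = min over k of (A[1][0] + B[0][0] = 9 + 5 = 14, A[1][1] + B[1][0] = 7 + -3 = 4, A[1][2] + B[2][0] = -3 + -5 = -8) = -8 (attained at k = 2)
  C[1][1] = min over k of (A[1][0] + B[0][1] = 9 + 3 = 12, A[1][1] + B[1][1] = 7 + -5 = 2, A[1][2] + B[2][1] = -3 + -4 = -7) = -7 (attained at k = 2)
  C[1][2] = min over k of (A[1][0] + B[0][2] = 9 + 2 = 11, A[1][1] + B[1][2] = 7 + 1 = 8, A[1][2] + B[2][2] = -3 + 9 = 6) = 6 (attained at k = 2)
  C[2][0] = min over k of (A[2][0] + B[0][0] = -4 + 5 = 1, A[2][1] + B[1][0] = -5 + -3 = -8, A[2][2] + B[2][0] = -4 + -5 = -9) = -9 (attained at k = 2)
  C[2][1] = min over k of (A[2][0] + B[0][1] = -4 + 3 = -1, A[2][1] + B[1][1] = -5 + -5 = -10, A[2][2] + B[2][1] = -4 + -4 = -8) = -10 (attained at k = 1)
  C[2][2] = min over k of (A[2][0] + B[0][2] = -4 + 2 = -2, A[2][1] + B[1][2] = -5 + 1 = -4, A[2][2] + B[2][2] = -4 + 9 = 5) = -4 (attained at k = 1)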